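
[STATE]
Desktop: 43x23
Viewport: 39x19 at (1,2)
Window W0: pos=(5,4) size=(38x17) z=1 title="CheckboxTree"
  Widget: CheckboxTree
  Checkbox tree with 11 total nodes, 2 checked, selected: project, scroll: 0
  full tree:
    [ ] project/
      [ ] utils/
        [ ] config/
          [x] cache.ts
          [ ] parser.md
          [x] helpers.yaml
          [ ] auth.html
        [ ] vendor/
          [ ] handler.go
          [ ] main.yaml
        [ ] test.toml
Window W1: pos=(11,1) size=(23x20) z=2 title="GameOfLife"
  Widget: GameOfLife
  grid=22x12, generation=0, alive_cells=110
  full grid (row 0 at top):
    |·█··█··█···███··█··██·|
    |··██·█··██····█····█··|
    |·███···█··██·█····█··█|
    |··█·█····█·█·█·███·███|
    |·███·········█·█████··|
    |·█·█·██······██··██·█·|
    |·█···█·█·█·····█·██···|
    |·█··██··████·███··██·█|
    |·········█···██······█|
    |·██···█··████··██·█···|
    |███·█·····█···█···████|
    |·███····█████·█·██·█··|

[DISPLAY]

          ┃ GameOfLife          ┃      
          ┠─────────────────────┨      
    ┏━━━━━┃Gen: 0               ┃━━━━━━
    ┃ Chec┃·█··█··█···███··█··██┃      
    ┠─────┃··██·█··██····█····█·┃──────
    ┃>[-] ┃·███···█··██·█····█··┃      
    ┃   [-┃··█·█····█·█·█·███·██┃      
    ┃     ┃·███·········█·█████·┃      
    ┃     ┃·█·█·██······██··██·█┃      
    ┃     ┃·█···█·█·█·····█·██··┃      
    ┃     ┃·█··██··████·███··██·┃      
    ┃     ┃·········█···██······┃      
    ┃     ┃·██···█··████··██·█··┃      
    ┃     ┃███·█·····█···█···███┃      
    ┃     ┃·███····█████·█·██·█·┃      
    ┃     ┃                     ┃      
    ┃     ┃                     ┃      
    ┃     ┃                     ┃      
    ┗━━━━━┗━━━━━━━━━━━━━━━━━━━━━┛━━━━━━


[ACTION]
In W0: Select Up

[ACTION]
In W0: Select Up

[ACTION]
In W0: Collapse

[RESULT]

          ┃ GameOfLife          ┃      
          ┠─────────────────────┨      
    ┏━━━━━┃Gen: 0               ┃━━━━━━
    ┃ Chec┃·█··█··█···███··█··██┃      
    ┠─────┃··██·█··██····█····█·┃──────
    ┃>[-] ┃·███···█··██·█····█··┃      
    ┃     ┃··█·█····█·█·█·███·██┃      
    ┃     ┃·███·········█·█████·┃      
    ┃     ┃·█·█·██······██··██·█┃      
    ┃     ┃·█···█·█·█·····█·██··┃      
    ┃     ┃·█··██··████·███··██·┃      
    ┃     ┃·········█···██······┃      
    ┃     ┃·██···█··████··██·█··┃      
    ┃     ┃███·█·····█···█···███┃      
    ┃     ┃·███····█████·█·██·█·┃      
    ┃     ┃                     ┃      
    ┃     ┃                     ┃      
    ┃     ┃                     ┃      
    ┗━━━━━┗━━━━━━━━━━━━━━━━━━━━━┛━━━━━━


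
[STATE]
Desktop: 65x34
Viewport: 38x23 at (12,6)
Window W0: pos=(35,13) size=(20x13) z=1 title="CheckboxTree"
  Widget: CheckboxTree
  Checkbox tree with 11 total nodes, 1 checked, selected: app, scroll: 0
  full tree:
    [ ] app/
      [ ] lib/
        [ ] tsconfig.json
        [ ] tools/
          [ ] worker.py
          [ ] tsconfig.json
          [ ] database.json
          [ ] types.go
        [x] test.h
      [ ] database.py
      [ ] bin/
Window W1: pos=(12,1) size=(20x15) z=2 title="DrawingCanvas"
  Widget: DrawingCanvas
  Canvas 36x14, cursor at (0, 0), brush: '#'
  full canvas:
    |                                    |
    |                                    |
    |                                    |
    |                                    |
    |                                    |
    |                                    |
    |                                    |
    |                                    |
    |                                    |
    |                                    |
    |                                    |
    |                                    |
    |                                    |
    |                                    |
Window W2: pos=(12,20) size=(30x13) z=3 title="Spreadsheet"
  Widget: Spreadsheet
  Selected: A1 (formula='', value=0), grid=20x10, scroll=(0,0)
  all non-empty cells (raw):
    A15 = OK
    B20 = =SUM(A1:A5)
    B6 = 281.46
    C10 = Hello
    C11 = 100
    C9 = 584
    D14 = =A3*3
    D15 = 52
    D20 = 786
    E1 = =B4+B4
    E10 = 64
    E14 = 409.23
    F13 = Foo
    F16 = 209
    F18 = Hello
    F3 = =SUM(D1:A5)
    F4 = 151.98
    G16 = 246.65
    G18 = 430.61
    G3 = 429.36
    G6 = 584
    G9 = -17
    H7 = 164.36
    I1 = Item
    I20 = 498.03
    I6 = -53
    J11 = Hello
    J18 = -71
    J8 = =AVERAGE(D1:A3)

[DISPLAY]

┃                  ┃                  
┃                  ┃                  
┃                  ┃                  
┃                  ┃                  
┃                  ┃                  
┃                  ┃                  
┃                  ┃                  
┃                  ┃   ┏━━━━━━━━━━━━━━
┃                  ┃   ┃ CheckboxTree 
┗━━━━━━━━━━━━━━━━━━┛   ┠──────────────
                       ┃>[-] app/     
                       ┃   [-] lib/   
                       ┃     [ ] tscon
                       ┃     [ ] tools
┏━━━━━━━━━━━━━━━━━━━━━━━━━━━━┓ [ ] wor
┃ Spreadsheet                ┃ [ ] tsc
┠────────────────────────────┨ [ ] dat
┃A1:                         ┃ [ ] typ
┃       A       B       C    ┃x] test.
┃----------------------------┃━━━━━━━━
┃  1      [0]       0       0┃        
┃  2        0       0       0┃        
┃  3        0       0       0┃        


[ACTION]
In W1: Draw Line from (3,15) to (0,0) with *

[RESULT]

┃        *****     ┃                  
┃             ***  ┃                  
┃                  ┃                  
┃                  ┃                  
┃                  ┃                  
┃                  ┃                  
┃                  ┃                  
┃                  ┃   ┏━━━━━━━━━━━━━━
┃                  ┃   ┃ CheckboxTree 
┗━━━━━━━━━━━━━━━━━━┛   ┠──────────────
                       ┃>[-] app/     
                       ┃   [-] lib/   
                       ┃     [ ] tscon
                       ┃     [ ] tools
┏━━━━━━━━━━━━━━━━━━━━━━━━━━━━┓ [ ] wor
┃ Spreadsheet                ┃ [ ] tsc
┠────────────────────────────┨ [ ] dat
┃A1:                         ┃ [ ] typ
┃       A       B       C    ┃x] test.
┃----------------------------┃━━━━━━━━
┃  1      [0]       0       0┃        
┃  2        0       0       0┃        
┃  3        0       0       0┃        


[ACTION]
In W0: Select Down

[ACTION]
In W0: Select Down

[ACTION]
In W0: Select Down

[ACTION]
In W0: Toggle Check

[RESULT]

┃        *****     ┃                  
┃             ***  ┃                  
┃                  ┃                  
┃                  ┃                  
┃                  ┃                  
┃                  ┃                  
┃                  ┃                  
┃                  ┃   ┏━━━━━━━━━━━━━━
┃                  ┃   ┃ CheckboxTree 
┗━━━━━━━━━━━━━━━━━━┛   ┠──────────────
                       ┃ [-] app/     
                       ┃   [-] lib/   
                       ┃     [ ] tscon
                       ┃>    [x] tools
┏━━━━━━━━━━━━━━━━━━━━━━━━━━━━┓ [x] wor
┃ Spreadsheet                ┃ [x] tsc
┠────────────────────────────┨ [x] dat
┃A1:                         ┃ [x] typ
┃       A       B       C    ┃x] test.
┃----------------------------┃━━━━━━━━
┃  1      [0]       0       0┃        
┃  2        0       0       0┃        
┃  3        0       0       0┃        


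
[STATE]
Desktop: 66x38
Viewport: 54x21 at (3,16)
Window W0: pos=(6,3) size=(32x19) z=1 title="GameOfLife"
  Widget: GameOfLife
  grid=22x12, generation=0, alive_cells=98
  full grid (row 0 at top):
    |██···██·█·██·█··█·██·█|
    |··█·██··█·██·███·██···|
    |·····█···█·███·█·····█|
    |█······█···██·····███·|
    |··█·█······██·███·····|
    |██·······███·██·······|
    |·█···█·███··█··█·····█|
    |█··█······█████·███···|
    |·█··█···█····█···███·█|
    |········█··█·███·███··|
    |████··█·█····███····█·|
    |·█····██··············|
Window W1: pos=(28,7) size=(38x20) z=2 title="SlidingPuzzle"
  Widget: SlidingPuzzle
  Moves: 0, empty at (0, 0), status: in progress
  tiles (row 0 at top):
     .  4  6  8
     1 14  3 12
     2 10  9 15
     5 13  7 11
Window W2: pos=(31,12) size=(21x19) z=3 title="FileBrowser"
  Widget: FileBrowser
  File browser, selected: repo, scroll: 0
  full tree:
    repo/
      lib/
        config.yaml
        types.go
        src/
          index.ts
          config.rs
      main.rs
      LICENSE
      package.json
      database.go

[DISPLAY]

   ┃········█··█·███·███·┃├─┃    [+] lib/       ┃     
   ┃████··█·█····███····█┃│ ┃    main.rs        ┃     
   ┃·█····██·············┃└─┃    LICENSE        ┃     
   ┃                     ┃Mo┃    package.json   ┃     
   ┃                     ┃  ┃    database.go    ┃     
   ┗━━━━━━━━━━━━━━━━━━━━━┃  ┃                   ┃     
                         ┃  ┃                   ┃     
                         ┃  ┃                   ┃     
                         ┃  ┃                   ┃     
                         ┃  ┃                   ┃     
                         ┗━━┃                   ┃━━━━━
                            ┃                   ┃     
                            ┃                   ┃     
                            ┃                   ┃     
                            ┗━━━━━━━━━━━━━━━━━━━┛     
                                                      
                                                      
                                                      
                                                      
                                                      
                                                      


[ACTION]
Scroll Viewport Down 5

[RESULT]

   ┃████··█·█····███····█┃│ ┃    main.rs        ┃     
   ┃·█····██·············┃└─┃    LICENSE        ┃     
   ┃                     ┃Mo┃    package.json   ┃     
   ┃                     ┃  ┃    database.go    ┃     
   ┗━━━━━━━━━━━━━━━━━━━━━┃  ┃                   ┃     
                         ┃  ┃                   ┃     
                         ┃  ┃                   ┃     
                         ┃  ┃                   ┃     
                         ┃  ┃                   ┃     
                         ┗━━┃                   ┃━━━━━
                            ┃                   ┃     
                            ┃                   ┃     
                            ┃                   ┃     
                            ┗━━━━━━━━━━━━━━━━━━━┛     
                                                      
                                                      
                                                      
                                                      
                                                      
                                                      
                                                      


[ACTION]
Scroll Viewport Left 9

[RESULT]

      ┃████··█·█····███····█┃│ ┃    main.rs        ┃  
      ┃·█····██·············┃└─┃    LICENSE        ┃  
      ┃                     ┃Mo┃    package.json   ┃  
      ┃                     ┃  ┃    database.go    ┃  
      ┗━━━━━━━━━━━━━━━━━━━━━┃  ┃                   ┃  
                            ┃  ┃                   ┃  
                            ┃  ┃                   ┃  
                            ┃  ┃                   ┃  
                            ┃  ┃                   ┃  
                            ┗━━┃                   ┃━━
                               ┃                   ┃  
                               ┃                   ┃  
                               ┃                   ┃  
                               ┗━━━━━━━━━━━━━━━━━━━┛  
                                                      
                                                      
                                                      
                                                      
                                                      
                                                      
                                                      


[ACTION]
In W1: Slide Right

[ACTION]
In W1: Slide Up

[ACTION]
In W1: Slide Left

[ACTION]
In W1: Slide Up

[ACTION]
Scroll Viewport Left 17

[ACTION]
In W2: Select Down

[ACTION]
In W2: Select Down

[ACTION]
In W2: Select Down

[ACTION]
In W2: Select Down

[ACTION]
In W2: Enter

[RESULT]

      ┃████··█·█····███····█┃│ ┃    main.rs        ┃  
      ┃·█····██·············┃└─┃    LICENSE        ┃  
      ┃                     ┃Mo┃  > package.json   ┃  
      ┃                     ┃  ┃    database.go    ┃  
      ┗━━━━━━━━━━━━━━━━━━━━━┃  ┃                   ┃  
                            ┃  ┃                   ┃  
                            ┃  ┃                   ┃  
                            ┃  ┃                   ┃  
                            ┃  ┃                   ┃  
                            ┗━━┃                   ┃━━
                               ┃                   ┃  
                               ┃                   ┃  
                               ┃                   ┃  
                               ┗━━━━━━━━━━━━━━━━━━━┛  
                                                      
                                                      
                                                      
                                                      
                                                      
                                                      
                                                      


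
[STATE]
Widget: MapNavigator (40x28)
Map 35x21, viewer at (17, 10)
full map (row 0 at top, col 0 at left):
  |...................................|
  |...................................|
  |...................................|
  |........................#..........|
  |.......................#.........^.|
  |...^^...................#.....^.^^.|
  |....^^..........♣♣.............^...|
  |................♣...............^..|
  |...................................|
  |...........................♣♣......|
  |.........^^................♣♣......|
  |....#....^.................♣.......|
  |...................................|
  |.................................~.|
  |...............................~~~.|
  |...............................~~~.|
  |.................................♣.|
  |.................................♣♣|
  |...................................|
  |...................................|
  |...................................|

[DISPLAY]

                                        
                                        
                                        
                                        
   ...................................  
   ...................................  
   ...................................  
   ........................#..........  
   .......................#.........^.  
   ...^^...................#.....^.^^.  
   ....^^..........♣♣.............^...  
   ................♣...............^..  
   ...................................  
   ...........................♣♣......  
   .........^^......@.........♣♣......  
   ....#....^.................♣.......  
   ...................................  
   .................................~.  
   ...............................~~~.  
   ...............................~~~.  
   .................................♣.  
   .................................♣♣  
   ...................................  
   ...................................  
   ...................................  
                                        
                                        
                                        


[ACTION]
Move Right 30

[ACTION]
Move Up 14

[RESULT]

                                        
                                        
                                        
                                        
                                        
                                        
                                        
                                        
                                        
                                        
                                        
                                        
                                        
                                        
....................@                   
.....................                   
.....................                   
..........#..........                   
.........#.........^.                   
..........#.....^.^^.                   
..♣♣.............^...                   
..♣...............^..                   
.....................                   
.............♣♣......                   
.............♣♣......                   
.............♣.......                   
.....................                   
...................~.                   


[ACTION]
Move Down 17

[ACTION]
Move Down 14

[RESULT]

..♣♣.............^...                   
..♣...............^..                   
.....................                   
.............♣♣......                   
.............♣♣......                   
.............♣.......                   
.....................                   
...................~.                   
.................~~~.                   
.................~~~.                   
...................♣.                   
...................♣♣                   
.....................                   
.....................                   
....................@                   
                                        
                                        
                                        
                                        
                                        
                                        
                                        
                                        
                                        
                                        
                                        
                                        
                                        


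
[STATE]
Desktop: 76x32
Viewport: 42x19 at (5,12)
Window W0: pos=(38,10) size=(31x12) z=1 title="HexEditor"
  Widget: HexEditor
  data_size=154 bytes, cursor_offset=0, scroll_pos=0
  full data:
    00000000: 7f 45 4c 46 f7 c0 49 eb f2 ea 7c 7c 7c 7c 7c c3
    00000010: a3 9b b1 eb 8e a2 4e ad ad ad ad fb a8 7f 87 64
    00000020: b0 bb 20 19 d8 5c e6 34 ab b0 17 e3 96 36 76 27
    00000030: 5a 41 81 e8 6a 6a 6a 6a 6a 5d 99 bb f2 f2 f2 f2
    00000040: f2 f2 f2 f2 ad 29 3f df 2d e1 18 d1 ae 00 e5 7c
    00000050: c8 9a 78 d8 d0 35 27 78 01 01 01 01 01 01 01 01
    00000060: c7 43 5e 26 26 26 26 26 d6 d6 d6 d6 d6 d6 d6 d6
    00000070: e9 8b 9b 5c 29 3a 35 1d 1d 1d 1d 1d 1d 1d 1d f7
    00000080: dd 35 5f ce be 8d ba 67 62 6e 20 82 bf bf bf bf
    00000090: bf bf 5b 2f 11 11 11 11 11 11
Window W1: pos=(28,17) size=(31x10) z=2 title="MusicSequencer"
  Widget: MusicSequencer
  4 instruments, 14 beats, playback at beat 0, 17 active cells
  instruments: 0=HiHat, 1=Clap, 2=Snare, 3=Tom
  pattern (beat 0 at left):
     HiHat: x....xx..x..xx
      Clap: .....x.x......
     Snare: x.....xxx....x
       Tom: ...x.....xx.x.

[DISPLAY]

                                 ┠────────
                                 ┃00000000
                                 ┃00000010
                                 ┃00000020
                                 ┃00000030
                       ┏━━━━━━━━━━━━━━━━━━
                       ┃ MusicSequencer   
                       ┠──────────────────
                       ┃      ▼12345678901
                       ┃ HiHat█····██··█··
                       ┃  Clap·····█·█····
                       ┃ Snare█·····███···
                       ┃   Tom···█·····██·
                       ┃                  
                       ┗━━━━━━━━━━━━━━━━━━
                                          
                                          
                                          
                                          


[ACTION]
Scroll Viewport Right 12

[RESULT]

                     ┠────────────────────
                     ┃00000000  7F 45 4c 4
                     ┃00000010  a3 9b b1 e
                     ┃00000020  b0 bb 20 1
                     ┃00000030  5a 41 81 e
           ┏━━━━━━━━━━━━━━━━━━━━━━━━━━━━━┓
           ┃ MusicSequencer              ┃
           ┠─────────────────────────────┨
           ┃      ▼1234567890123         ┃
           ┃ HiHat█····██··█··██         ┃
           ┃  Clap·····█·█······         ┃
           ┃ Snare█·····███····█         ┃
           ┃   Tom···█·····██·█·         ┃
           ┃                             ┃
           ┗━━━━━━━━━━━━━━━━━━━━━━━━━━━━━┛
                                          
                                          
                                          
                                          


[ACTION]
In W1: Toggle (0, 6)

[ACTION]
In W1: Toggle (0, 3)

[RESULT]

                     ┠────────────────────
                     ┃00000000  7F 45 4c 4
                     ┃00000010  a3 9b b1 e
                     ┃00000020  b0 bb 20 1
                     ┃00000030  5a 41 81 e
           ┏━━━━━━━━━━━━━━━━━━━━━━━━━━━━━┓
           ┃ MusicSequencer              ┃
           ┠─────────────────────────────┨
           ┃      ▼1234567890123         ┃
           ┃ HiHat█··█·█···█··██         ┃
           ┃  Clap·····█·█······         ┃
           ┃ Snare█·····███····█         ┃
           ┃   Tom···█·····██·█·         ┃
           ┃                             ┃
           ┗━━━━━━━━━━━━━━━━━━━━━━━━━━━━━┛
                                          
                                          
                                          
                                          


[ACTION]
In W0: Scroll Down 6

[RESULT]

                     ┠────────────────────
                     ┃00000060  c7 43 5e 2
                     ┃00000070  e9 8b 9b 5
                     ┃00000080  dd 35 5f c
                     ┃00000090  bf bf 5b 2
           ┏━━━━━━━━━━━━━━━━━━━━━━━━━━━━━┓
           ┃ MusicSequencer              ┃
           ┠─────────────────────────────┨
           ┃      ▼1234567890123         ┃
           ┃ HiHat█··█·█···█··██         ┃
           ┃  Clap·····█·█······         ┃
           ┃ Snare█·····███····█         ┃
           ┃   Tom···█·····██·█·         ┃
           ┃                             ┃
           ┗━━━━━━━━━━━━━━━━━━━━━━━━━━━━━┛
                                          
                                          
                                          
                                          


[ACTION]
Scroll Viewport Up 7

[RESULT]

                                          
                                          
                                          
                                          
                                          
                     ┏━━━━━━━━━━━━━━━━━━━━
                     ┃ HexEditor          
                     ┠────────────────────
                     ┃00000060  c7 43 5e 2
                     ┃00000070  e9 8b 9b 5
                     ┃00000080  dd 35 5f c
                     ┃00000090  bf bf 5b 2
           ┏━━━━━━━━━━━━━━━━━━━━━━━━━━━━━┓
           ┃ MusicSequencer              ┃
           ┠─────────────────────────────┨
           ┃      ▼1234567890123         ┃
           ┃ HiHat█··█·█···█··██         ┃
           ┃  Clap·····█·█······         ┃
           ┃ Snare█·····███····█         ┃


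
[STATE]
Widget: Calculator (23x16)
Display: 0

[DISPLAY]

                      0
┌───┬───┬───┬───┐      
│ 7 │ 8 │ 9 │ ÷ │      
├───┼───┼───┼───┤      
│ 4 │ 5 │ 6 │ × │      
├───┼───┼───┼───┤      
│ 1 │ 2 │ 3 │ - │      
├───┼───┼───┼───┤      
│ 0 │ . │ = │ + │      
├───┼───┼───┼───┤      
│ C │ MC│ MR│ M+│      
└───┴───┴───┴───┘      
                       
                       
                       
                       


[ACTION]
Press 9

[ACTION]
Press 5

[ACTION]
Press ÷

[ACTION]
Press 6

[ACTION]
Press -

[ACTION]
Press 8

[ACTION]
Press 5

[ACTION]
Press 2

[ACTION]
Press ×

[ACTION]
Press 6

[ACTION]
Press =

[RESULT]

                  -5017
┌───┬───┬───┬───┐      
│ 7 │ 8 │ 9 │ ÷ │      
├───┼───┼───┼───┤      
│ 4 │ 5 │ 6 │ × │      
├───┼───┼───┼───┤      
│ 1 │ 2 │ 3 │ - │      
├───┼───┼───┼───┤      
│ 0 │ . │ = │ + │      
├───┼───┼───┼───┤      
│ C │ MC│ MR│ M+│      
└───┴───┴───┴───┘      
                       
                       
                       
                       


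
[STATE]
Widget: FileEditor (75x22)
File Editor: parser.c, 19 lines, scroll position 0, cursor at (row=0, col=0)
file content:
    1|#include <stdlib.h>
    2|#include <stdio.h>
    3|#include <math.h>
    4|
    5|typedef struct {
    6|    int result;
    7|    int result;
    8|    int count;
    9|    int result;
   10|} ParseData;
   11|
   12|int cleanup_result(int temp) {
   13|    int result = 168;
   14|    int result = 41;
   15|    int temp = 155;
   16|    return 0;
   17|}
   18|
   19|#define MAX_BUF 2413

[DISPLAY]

█include <stdlib.h>                                                       ▲
#include <stdio.h>                                                        █
#include <math.h>                                                         ░
                                                                          ░
typedef struct {                                                          ░
    int result;                                                           ░
    int result;                                                           ░
    int count;                                                            ░
    int result;                                                           ░
} ParseData;                                                              ░
                                                                          ░
int cleanup_result(int temp) {                                            ░
    int result = 168;                                                     ░
    int result = 41;                                                      ░
    int temp = 155;                                                       ░
    return 0;                                                             ░
}                                                                         ░
                                                                          ░
#define MAX_BUF 2413                                                      ░
                                                                          ░
                                                                          ░
                                                                          ▼


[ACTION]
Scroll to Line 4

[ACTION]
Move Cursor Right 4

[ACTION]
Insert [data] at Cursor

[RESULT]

#incdata█ude <stdlib.h>                                                   ▲
#include <stdio.h>                                                        █
#include <math.h>                                                         ░
                                                                          ░
typedef struct {                                                          ░
    int result;                                                           ░
    int result;                                                           ░
    int count;                                                            ░
    int result;                                                           ░
} ParseData;                                                              ░
                                                                          ░
int cleanup_result(int temp) {                                            ░
    int result = 168;                                                     ░
    int result = 41;                                                      ░
    int temp = 155;                                                       ░
    return 0;                                                             ░
}                                                                         ░
                                                                          ░
#define MAX_BUF 2413                                                      ░
                                                                          ░
                                                                          ░
                                                                          ▼


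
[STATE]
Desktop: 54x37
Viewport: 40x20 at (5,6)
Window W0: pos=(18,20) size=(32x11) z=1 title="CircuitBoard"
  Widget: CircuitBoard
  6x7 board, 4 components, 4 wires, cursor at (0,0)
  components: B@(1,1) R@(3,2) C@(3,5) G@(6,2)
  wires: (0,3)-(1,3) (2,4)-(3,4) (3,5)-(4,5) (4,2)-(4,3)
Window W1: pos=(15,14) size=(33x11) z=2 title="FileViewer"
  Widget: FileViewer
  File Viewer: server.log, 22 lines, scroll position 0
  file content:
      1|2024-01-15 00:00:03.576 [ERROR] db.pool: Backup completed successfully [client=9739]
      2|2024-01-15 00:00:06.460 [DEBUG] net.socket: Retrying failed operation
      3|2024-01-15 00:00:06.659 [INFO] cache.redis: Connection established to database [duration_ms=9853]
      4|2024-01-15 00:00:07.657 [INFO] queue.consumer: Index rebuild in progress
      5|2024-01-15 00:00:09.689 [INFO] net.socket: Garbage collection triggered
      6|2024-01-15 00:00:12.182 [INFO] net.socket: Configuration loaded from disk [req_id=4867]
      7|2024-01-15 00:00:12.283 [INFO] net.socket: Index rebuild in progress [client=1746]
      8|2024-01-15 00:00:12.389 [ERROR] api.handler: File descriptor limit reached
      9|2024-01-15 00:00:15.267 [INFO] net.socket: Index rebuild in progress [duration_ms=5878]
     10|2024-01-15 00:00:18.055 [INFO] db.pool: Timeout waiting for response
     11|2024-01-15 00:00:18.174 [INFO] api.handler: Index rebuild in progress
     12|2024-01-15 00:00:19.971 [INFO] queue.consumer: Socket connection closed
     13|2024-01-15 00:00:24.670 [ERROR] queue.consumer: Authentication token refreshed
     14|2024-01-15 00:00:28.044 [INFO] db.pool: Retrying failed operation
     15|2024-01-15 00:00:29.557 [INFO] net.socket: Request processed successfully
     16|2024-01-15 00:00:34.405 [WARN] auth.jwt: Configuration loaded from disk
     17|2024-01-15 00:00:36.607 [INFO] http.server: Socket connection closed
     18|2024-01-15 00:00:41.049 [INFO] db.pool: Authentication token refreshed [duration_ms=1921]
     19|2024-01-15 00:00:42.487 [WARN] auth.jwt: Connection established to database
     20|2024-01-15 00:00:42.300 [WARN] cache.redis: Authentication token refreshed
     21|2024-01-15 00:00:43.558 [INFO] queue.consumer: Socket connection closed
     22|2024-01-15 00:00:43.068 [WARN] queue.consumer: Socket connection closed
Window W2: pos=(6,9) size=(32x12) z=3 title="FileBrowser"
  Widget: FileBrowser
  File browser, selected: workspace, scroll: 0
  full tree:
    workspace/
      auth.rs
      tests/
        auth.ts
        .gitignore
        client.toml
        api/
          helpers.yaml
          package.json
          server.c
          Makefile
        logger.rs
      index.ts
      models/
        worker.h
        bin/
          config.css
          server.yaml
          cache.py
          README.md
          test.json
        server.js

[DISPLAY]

                                        
                                        
                                        
 ┏━━━━━━━━━━━━━━━━━━━━━━━━━━━━━━┓       
 ┃ FileBrowser                  ┃       
 ┠──────────────────────────────┨       
 ┃> [-] workspace/              ┃       
 ┃    auth.rs                   ┃       
 ┃    [+] tests/                ┃━━━━━━━
 ┃    index.ts                  ┃       
 ┃    [+] models/               ┃───────
 ┃                              ┃6 [ERRO
 ┃                              ┃0 [DEBU
 ┃                              ┃9 [INFO
 ┗━━━━━━━━━━━━━━━━━━━━━━━━━━━━━━┛7 [INFO
          ┃2024-01-15 00:00:09.689 [INFO
          ┃2024-01-15 00:00:12.182 [INFO
          ┃2024-01-15 00:00:12.283 [INFO
          ┗━━━━━━━━━━━━━━━━━━━━━━━━━━━━━
             ┃                │         


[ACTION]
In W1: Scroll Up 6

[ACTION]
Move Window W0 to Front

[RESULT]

                                        
                                        
                                        
 ┏━━━━━━━━━━━━━━━━━━━━━━━━━━━━━━┓       
 ┃ FileBrowser                  ┃       
 ┠──────────────────────────────┨       
 ┃> [-] workspace/              ┃       
 ┃    auth.rs                   ┃       
 ┃    [+] tests/                ┃━━━━━━━
 ┃    index.ts                  ┃       
 ┃    [+] models/               ┃───────
 ┃                              ┃6 [ERRO
 ┃                              ┃0 [DEBU
 ┃                              ┃9 [INFO
 ┗━━━━━━━━━━━┏━━━━━━━━━━━━━━━━━━━━━━━━━━
          ┃20┃ CircuitBoard             
          ┃20┠──────────────────────────
          ┃20┃   0 1 2 3 4 5            
          ┗━━┃0  [.]          ·         
             ┃                │         


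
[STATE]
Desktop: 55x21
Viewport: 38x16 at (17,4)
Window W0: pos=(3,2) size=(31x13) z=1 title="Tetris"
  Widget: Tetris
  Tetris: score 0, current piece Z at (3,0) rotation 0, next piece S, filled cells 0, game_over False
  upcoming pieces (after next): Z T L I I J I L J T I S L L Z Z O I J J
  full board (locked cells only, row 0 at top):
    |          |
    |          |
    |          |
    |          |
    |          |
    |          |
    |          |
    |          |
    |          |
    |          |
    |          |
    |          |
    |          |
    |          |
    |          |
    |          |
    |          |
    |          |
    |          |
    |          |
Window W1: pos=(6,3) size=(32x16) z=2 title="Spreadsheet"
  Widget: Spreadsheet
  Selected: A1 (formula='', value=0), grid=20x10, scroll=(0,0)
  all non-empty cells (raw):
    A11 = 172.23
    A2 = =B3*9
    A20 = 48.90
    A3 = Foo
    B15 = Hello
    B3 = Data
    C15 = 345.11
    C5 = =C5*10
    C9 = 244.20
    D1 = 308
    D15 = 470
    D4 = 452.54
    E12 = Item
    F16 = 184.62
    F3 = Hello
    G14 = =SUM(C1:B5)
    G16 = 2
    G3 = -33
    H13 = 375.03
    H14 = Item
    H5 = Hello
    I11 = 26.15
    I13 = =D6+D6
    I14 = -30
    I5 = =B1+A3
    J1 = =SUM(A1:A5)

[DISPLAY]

et                  ┃                 
────────────────────┨                 
                    ┃                 
     B       C      ┃                 
--------------------┃                 
0]       0       0  ┃                 
         0       0  ┃                 
  Data           0  ┃                 
 0       0       0  ┃                 
 0       0#CIRC!    ┃                 
 0       0       0  ┃                 
 0       0       0  ┃                 
 0       0       0  ┃                 
 0       0  244.20  ┃                 
━━━━━━━━━━━━━━━━━━━━┛                 
                                      


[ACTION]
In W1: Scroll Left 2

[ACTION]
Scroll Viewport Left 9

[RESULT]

Spreadsheet                  ┃        
─────────────────────────────┨        
1:                           ┃        
      A       B       C      ┃        
-----------------------------┃        
 1      [0]       0       0  ┃        
 2 #ERR!          0       0  ┃        
 3 Foo     Data           0  ┃        
 4        0       0       0  ┃        
 5        0       0#CIRC!    ┃        
 6        0       0       0  ┃        
 7        0       0       0  ┃        
 8        0       0       0  ┃        
 9        0       0  244.20  ┃        
━━━━━━━━━━━━━━━━━━━━━━━━━━━━━┛        
                                      


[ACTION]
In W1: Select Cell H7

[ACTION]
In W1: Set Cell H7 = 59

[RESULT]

Spreadsheet                  ┃        
─────────────────────────────┨        
7: 59                        ┃        
      A       B       C      ┃        
-----------------------------┃        
 1        0       0       0  ┃        
 2 #ERR!          0       0  ┃        
 3 Foo     Data           0  ┃        
 4        0       0       0  ┃        
 5        0       0#CIRC!    ┃        
 6        0       0       0  ┃        
 7        0       0       0  ┃        
 8        0       0       0  ┃        
 9        0       0  244.20  ┃        
━━━━━━━━━━━━━━━━━━━━━━━━━━━━━┛        
                                      
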